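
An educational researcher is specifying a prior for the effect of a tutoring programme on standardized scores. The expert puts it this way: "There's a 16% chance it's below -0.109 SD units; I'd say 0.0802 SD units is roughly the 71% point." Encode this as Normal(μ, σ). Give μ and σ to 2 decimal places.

μ = 0.01, σ = 0.12

For Normal(μ,σ), the p-quantile is μ + z_p·σ. Here z_{0.16} = -0.9945, z_{0.71} = 0.5534.
So -0.109 = μ − 0.9945σ and 0.0802 = μ + 0.5534σ.
Subtracting: σ = (0.0802 − -0.109)/(0.5534 − (-0.9945)) = 0.12.
Then μ = -0.109 − (-0.9945)·0.12 = 0.01.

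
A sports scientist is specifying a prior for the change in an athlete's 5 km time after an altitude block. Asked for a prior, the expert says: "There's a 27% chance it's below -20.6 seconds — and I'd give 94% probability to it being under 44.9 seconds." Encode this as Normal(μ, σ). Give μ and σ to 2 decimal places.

μ = -2.08, σ = 30.22

The p-quantile of Normal(μ,σ) is μ + z_p·σ, with z_{0.27} = -0.6128 and z_{0.94} = 1.555.
Eliminate σ: μ = (z₂·x₁ − z₁·x₂)/(z₂ − z₁) = (1.555·-20.6 − (-0.6128)·44.9)/2.168 = -2.08.
Then σ = (x₂ − x₁)/(z₂ − z₁) = (44.9 − -20.6)/2.168 = 30.22.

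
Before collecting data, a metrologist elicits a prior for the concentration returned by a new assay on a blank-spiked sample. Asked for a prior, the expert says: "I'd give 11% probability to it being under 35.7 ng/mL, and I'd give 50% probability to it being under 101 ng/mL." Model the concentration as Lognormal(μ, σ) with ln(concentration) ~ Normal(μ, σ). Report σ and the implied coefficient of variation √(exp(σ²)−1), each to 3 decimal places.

If T ~ Lognormal(μ,σ) then ln T ~ Normal(μ,σ), so the p-quantile of ln T is μ + z_p·σ.
ln(35.7) = 3.575 and ln(101) = 4.615; z_{0.11} = -1.227, z_{0.5} = 0.
σ = (4.615 − 3.575)/(0 − (-1.227)) = 0.848.
μ = 3.575 − (-1.227)·0.848 = 4.615.
CV = √(exp(σ²)−1) = √(exp(0.7189)−1) = 1.026.

σ ≈ 0.848, CV ≈ 1.026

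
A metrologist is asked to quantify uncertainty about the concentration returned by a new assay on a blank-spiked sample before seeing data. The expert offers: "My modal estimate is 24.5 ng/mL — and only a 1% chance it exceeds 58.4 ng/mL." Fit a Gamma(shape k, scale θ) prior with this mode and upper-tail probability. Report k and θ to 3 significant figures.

Gamma(k,θ) with k>1 has mode (k−1)θ, so θ = 24.5/(k−1).
Need P(X < 58.4) = 0.99 with θ tied to k this way. Start at k = 2, θ = 24.5: P(X<58.4) ≈ 0.688.
Too low — raise k to concentrate. Iterating converges to k ≈ 7.28.
Then θ = 24.5/(7.28−1) ≈ 3.9.

k ≈ 7.28, θ ≈ 3.9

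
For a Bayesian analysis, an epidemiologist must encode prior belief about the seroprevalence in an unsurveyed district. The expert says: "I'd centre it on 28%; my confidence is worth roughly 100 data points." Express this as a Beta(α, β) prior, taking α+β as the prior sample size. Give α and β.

α = 28, β = 72

Under the effective-sample-size interpretation, Beta(α, β) has prior mean α/(α+β) and prior sample size α+β.
So α+β = 100 and α/(α+β) = 0.28, giving α = 0.28·100 = 28 and β = 100 − 28 = 72.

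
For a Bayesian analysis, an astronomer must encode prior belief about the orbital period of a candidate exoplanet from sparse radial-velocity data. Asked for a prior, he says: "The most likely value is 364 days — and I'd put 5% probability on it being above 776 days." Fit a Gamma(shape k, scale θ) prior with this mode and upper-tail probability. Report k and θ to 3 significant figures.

k ≈ 5.81, θ ≈ 75.6

Gamma(k,θ) with k>1 has mode (k−1)θ, so θ = 364/(k−1).
Need P(X < 776) = 0.95 with θ tied to k this way. Start at k = 2, θ = 364: P(X<776) ≈ 0.629.
Too low — raise k to concentrate. Iterating converges to k ≈ 5.81.
Then θ = 364/(5.81−1) ≈ 75.6.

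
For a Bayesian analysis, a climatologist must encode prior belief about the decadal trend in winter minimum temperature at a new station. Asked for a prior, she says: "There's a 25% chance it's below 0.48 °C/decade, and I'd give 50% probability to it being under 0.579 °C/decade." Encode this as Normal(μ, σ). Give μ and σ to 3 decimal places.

μ = 0.579, σ = 0.147

For Normal(μ,σ), the p-quantile is μ + z_p·σ. Here z_{0.25} = -0.6745, z_{0.5} = 0.
So 0.48 = μ − 0.6745σ and 0.579 = μ + 0σ.
Subtracting: σ = (0.579 − 0.48)/(0 − (-0.6745)) = 0.147.
Then μ = 0.48 − (-0.6745)·0.147 = 0.579.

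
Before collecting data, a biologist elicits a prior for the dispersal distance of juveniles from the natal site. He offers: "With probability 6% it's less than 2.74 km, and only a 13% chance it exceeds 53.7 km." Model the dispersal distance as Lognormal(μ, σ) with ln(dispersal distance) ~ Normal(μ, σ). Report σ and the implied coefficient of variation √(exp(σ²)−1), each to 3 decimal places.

If T ~ Lognormal(μ,σ) then ln T ~ Normal(μ,σ), so the p-quantile of ln T is μ + z_p·σ.
ln(2.74) = 1.008 and ln(53.7) = 3.983; z_{0.06} = -1.555, z_{0.87} = 1.126.
σ = (3.983 − 1.008)/(1.126 − (-1.555)) = 1.110.
μ = 1.008 − (-1.555)·1.110 = 2.733.
CV = √(exp(σ²)−1) = √(exp(1.2316)−1) = 1.558.

σ ≈ 1.110, CV ≈ 1.558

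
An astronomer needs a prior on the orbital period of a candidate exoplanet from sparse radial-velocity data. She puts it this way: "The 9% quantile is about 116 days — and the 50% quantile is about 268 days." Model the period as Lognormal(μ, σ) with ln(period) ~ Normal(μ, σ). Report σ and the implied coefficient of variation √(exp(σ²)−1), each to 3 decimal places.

If T ~ Lognormal(μ,σ) then ln T ~ Normal(μ,σ), so the p-quantile of ln T is μ + z_p·σ.
ln(116) = 4.754 and ln(268) = 5.591; z_{0.09} = -1.341, z_{0.5} = 0.
σ = (5.591 − 4.754)/(0 − (-1.341)) = 0.625.
μ = 4.754 − (-1.341)·0.625 = 5.591.
CV = √(exp(σ²)−1) = √(exp(0.3901)−1) = 0.691.

σ ≈ 0.625, CV ≈ 0.691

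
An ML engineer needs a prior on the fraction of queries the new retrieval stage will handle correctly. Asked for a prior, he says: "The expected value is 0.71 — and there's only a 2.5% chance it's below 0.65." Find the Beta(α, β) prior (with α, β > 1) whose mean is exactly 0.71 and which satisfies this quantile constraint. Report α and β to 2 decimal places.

α ≈ 164.22, β ≈ 67.07

With mean 0.71 fixed, write α = 0.71s, β = 0.29s where s = α+β.
Need P(θ < 0.65) = 0.025 under Beta(0.71s, 0.29s). Normal approximation: (q−m)/√(m(1−m)/s) ≈ z_{0.025} = -1.96, so s ≈ 0.71·0.29·(-1.96)²/(0.65−0.71)² = 219.7.
At s = 219.7: P(θ<0.65) ≈ 0.028. Adjusting to match 0.025 gives s ≈ 231.29.
So α = 0.71·231.29 ≈ 164.22, β = 0.29·231.29 ≈ 67.07.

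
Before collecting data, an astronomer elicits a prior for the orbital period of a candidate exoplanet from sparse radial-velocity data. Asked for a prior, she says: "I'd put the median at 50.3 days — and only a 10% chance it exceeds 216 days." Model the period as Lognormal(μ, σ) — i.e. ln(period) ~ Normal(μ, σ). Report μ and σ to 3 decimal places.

μ ≈ 3.918, σ ≈ 1.137

If T ~ Lognormal(μ,σ) then ln T ~ Normal(μ,σ), so the p-quantile of ln T is μ + z_p·σ.
ln(50.3) = 3.918 and ln(216) = 5.375; z_{0.5} = 0, z_{0.9} = 1.282.
σ = (5.375 − 3.918)/(1.282 − (0)) = 1.137.
μ = 3.918 − (0)·1.137 = 3.918.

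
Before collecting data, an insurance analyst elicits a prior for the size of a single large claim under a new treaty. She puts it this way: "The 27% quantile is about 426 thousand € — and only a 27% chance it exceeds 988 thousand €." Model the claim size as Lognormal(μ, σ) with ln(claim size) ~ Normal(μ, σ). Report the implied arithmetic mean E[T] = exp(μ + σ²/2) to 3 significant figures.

If T ~ Lognormal(μ,σ) then ln T ~ Normal(μ,σ), so the p-quantile of ln T is μ + z_p·σ.
ln(426) = 6.054 and ln(988) = 6.896; z_{0.27} = -0.6128, z_{0.73} = 0.6128.
σ = (6.896 − 6.054)/(0.6128 − (-0.6128)) = 0.686.
μ = 6.054 − (-0.6128)·0.686 = 6.475.
E[T] = exp(μ + σ²/2) = exp(6.475 + 0.2356) = 821 thousand €.

E[T] ≈ 821 thousand €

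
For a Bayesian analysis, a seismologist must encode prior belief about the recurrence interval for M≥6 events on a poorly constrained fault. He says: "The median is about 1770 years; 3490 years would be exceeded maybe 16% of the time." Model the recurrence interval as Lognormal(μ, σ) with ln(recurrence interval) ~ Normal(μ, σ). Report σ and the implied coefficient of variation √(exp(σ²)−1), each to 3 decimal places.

If T ~ Lognormal(μ,σ) then ln T ~ Normal(μ,σ), so the p-quantile of ln T is μ + z_p·σ.
ln(1770) = 7.479 and ln(3490) = 8.158; z_{0.5} = 0, z_{0.84} = 0.9945.
σ = (8.158 − 7.479)/(0.9945 − (0)) = 0.683.
μ = 7.479 − (0)·0.683 = 7.479.
CV = √(exp(σ²)−1) = √(exp(0.4661)−1) = 0.771.

σ ≈ 0.683, CV ≈ 0.771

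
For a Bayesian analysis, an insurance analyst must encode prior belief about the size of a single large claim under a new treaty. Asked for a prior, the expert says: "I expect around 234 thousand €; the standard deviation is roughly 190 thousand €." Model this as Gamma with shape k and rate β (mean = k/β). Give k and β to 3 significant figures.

k ≈ 1.52, β ≈ 0.00648

For Gamma(k, rate β): mean = k/β, variance = k/β², so CV = 1/√k.
CV = SD/mean = 190/234 = 0.812, hence k = 1/CV² = 1.52.
Then β = k/mean = 1.52/234 = 0.00648.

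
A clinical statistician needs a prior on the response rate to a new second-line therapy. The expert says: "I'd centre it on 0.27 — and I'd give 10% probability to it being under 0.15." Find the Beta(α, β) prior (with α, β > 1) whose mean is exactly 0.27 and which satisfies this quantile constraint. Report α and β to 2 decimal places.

α ≈ 5.38, β ≈ 14.56

With mean 0.27 fixed, write α = 0.27s, β = 0.73s where s = α+β.
Need P(θ < 0.15) = 0.1 under Beta(0.27s, 0.73s). Normal approximation: (q−m)/√(m(1−m)/s) ≈ z_{0.1} = -1.28, so s ≈ 0.27·0.73·(-1.28)²/(0.15−0.27)² = 22.5.
At s = 22.5: P(θ<0.15) ≈ 0.085. Adjusting to match 0.1 gives s ≈ 19.94.
So α = 0.27·19.94 ≈ 5.38, β = 0.73·19.94 ≈ 14.56.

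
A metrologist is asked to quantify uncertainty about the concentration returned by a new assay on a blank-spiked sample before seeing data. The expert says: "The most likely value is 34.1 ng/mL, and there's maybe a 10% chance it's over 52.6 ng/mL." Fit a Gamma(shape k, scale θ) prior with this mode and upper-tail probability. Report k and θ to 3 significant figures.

Gamma(k,θ) with k>1 has mode (k−1)θ, so θ = 34.1/(k−1).
Need P(X < 52.6) = 0.9 with θ tied to k this way. Start at k = 2, θ = 34.1: P(X<52.6) ≈ 0.456.
Too low — raise k to concentrate. Iterating converges to k ≈ 10.9.
Then θ = 34.1/(10.9−1) ≈ 3.43.

k ≈ 10.9, θ ≈ 3.43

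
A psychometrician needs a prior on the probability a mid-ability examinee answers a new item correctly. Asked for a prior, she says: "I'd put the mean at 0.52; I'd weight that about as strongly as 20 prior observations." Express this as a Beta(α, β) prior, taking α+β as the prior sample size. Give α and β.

α = 10.4, β = 9.6

Under the effective-sample-size interpretation, Beta(α, β) has prior mean α/(α+β) and prior sample size α+β.
So α+β = 20 and α/(α+β) = 0.52, giving α = 0.52·20 = 10.4 and β = 20 − 10.4 = 9.6.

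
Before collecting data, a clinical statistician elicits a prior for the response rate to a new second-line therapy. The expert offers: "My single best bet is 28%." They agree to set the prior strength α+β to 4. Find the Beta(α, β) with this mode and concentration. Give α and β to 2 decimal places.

α = 1.56, β = 2.44

For α,β > 1 the Beta mode is (α−1)/(α+β−2). With α+β = 4, the mode is (α−1)/2.
Set (α−1)/2 = 0.28 → α = 1 + 0.28·2 = 1.56.
β = 4 − α = 2.44.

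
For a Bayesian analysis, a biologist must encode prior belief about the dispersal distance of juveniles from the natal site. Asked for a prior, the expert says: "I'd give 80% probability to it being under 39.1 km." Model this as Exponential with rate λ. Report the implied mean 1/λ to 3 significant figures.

mean ≈ 24.3 km

P(T < 39.1) = 1 − e^(−λ·39.1) = 0.8, so λ = −ln(1−0.8)/39.1 = −ln(0.2)/39.1 = 0.0412.
Mean = 1/λ = 24.3 km.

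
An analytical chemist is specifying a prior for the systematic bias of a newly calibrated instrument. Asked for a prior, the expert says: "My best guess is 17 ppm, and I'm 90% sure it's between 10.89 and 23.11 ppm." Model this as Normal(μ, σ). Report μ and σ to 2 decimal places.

A symmetric 90% interval runs μ ± z·σ with z = 1.645.
Half-width = 6.11, so σ = 6.11/1.645 = 3.71.
μ is the stated best guess, 17.00.

μ = 17.00, σ = 3.71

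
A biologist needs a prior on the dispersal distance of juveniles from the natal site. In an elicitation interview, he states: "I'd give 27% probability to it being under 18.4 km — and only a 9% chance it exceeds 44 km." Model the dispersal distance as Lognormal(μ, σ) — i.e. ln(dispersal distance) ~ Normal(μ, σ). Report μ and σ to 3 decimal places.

μ ≈ 3.186, σ ≈ 0.446

If T ~ Lognormal(μ,σ) then ln T ~ Normal(μ,σ), so the p-quantile of ln T is μ + z_p·σ.
ln(18.4) = 2.912 and ln(44) = 3.784; z_{0.27} = -0.6128, z_{0.91} = 1.341.
σ = (3.784 − 2.912)/(1.341 − (-0.6128)) = 0.446.
μ = 2.912 − (-0.6128)·0.446 = 3.186.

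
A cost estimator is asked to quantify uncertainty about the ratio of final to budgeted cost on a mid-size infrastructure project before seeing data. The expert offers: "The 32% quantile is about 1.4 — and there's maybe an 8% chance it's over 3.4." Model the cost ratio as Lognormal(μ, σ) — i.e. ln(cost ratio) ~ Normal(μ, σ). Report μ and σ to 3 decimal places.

If T ~ Lognormal(μ,σ) then ln T ~ Normal(μ,σ), so the p-quantile of ln T is μ + z_p·σ.
ln(1.4) = 0.3365 and ln(3.4) = 1.224; z_{0.32} = -0.4677, z_{0.92} = 1.405.
σ = (1.224 − 0.3365)/(1.405 − (-0.4677)) = 0.474.
μ = 0.3365 − (-0.4677)·0.474 = 0.558.

μ ≈ 0.558, σ ≈ 0.474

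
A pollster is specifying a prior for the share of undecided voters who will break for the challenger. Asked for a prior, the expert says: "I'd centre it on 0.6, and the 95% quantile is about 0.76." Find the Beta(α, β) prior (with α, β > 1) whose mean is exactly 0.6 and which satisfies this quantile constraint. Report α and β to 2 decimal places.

With mean 0.6 fixed, write α = 0.6s, β = 0.4s where s = α+β.
Need P(θ < 0.76) = 0.95 under Beta(0.6s, 0.4s). Normal approximation: (q−m)/√(m(1−m)/s) ≈ z_{0.95} = 1.64, so s ≈ 0.6·0.4·(1.64)²/(0.76−0.6)² = 25.4.
At s = 25.4: P(θ<0.76) ≈ 0.959. Adjusting to match 0.95 gives s ≈ 22.90.
So α = 0.6·22.90 ≈ 13.74, β = 0.4·22.90 ≈ 9.16.

α ≈ 13.74, β ≈ 9.16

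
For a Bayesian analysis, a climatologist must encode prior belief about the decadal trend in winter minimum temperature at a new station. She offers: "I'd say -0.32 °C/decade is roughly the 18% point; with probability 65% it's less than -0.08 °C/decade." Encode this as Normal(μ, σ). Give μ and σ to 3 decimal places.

μ = -0.151, σ = 0.185

For Normal(μ,σ), the p-quantile is μ + z_p·σ. Here z_{0.18} = -0.9154, z_{0.65} = 0.3853.
So -0.32 = μ − 0.9154σ and -0.08 = μ + 0.3853σ.
Subtracting: σ = (-0.08 − -0.32)/(0.3853 − (-0.9154)) = 0.185.
Then μ = -0.32 − (-0.9154)·0.185 = -0.151.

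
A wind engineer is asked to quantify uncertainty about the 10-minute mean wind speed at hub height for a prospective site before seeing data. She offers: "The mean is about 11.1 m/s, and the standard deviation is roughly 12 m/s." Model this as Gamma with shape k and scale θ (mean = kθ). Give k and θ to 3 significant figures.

k ≈ 0.856, θ ≈ 13

For Gamma(k, scale θ): mean = kθ, variance = kθ², so CV = 1/√k.
CV = SD/mean = 12/11.1 = 1.081, hence k = 1/CV² = 0.856.
Then θ = mean/k = 11.1/0.856 = 13.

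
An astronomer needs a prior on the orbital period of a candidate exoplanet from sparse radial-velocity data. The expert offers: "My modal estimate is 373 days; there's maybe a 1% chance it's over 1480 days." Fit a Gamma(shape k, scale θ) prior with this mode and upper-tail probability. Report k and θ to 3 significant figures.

k ≈ 3.21, θ ≈ 169

Gamma(k,θ) with k>1 has mode (k−1)θ, so θ = 373/(k−1).
Need P(X < 1480) = 0.99 with θ tied to k this way. Start at k = 2, θ = 373: P(X<1480) ≈ 0.906.
Too low — raise k to concentrate. Iterating converges to k ≈ 3.21.
Then θ = 373/(3.21−1) ≈ 169.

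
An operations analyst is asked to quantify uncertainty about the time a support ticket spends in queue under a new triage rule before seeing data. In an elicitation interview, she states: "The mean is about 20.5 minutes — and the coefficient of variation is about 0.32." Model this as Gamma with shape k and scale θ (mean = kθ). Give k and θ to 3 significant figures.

k ≈ 9.77, θ ≈ 2.1

For Gamma(k, scale θ): mean = kθ, variance = kθ², so CV = 1/√k.
CV = 0.32, hence k = 1/CV² = 9.77.
Then θ = mean/k = 20.5/9.77 = 2.1.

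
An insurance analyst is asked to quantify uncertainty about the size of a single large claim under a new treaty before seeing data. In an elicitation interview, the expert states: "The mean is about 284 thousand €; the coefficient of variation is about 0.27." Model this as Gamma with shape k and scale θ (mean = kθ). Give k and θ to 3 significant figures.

k ≈ 13.7, θ ≈ 20.7

For Gamma(k, scale θ): mean = kθ, variance = kθ², so CV = 1/√k.
CV = 0.27, hence k = 1/CV² = 13.7.
Then θ = mean/k = 284/13.7 = 20.7.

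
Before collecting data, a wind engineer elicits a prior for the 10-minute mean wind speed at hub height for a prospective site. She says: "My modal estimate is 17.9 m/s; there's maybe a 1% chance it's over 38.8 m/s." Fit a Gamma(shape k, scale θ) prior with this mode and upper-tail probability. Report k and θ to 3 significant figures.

k ≈ 9.08, θ ≈ 2.22

Gamma(k,θ) with k>1 has mode (k−1)θ, so θ = 17.9/(k−1).
Need P(X < 38.8) = 0.99 with θ tied to k this way. Start at k = 2, θ = 17.9: P(X<38.8) ≈ 0.637.
Too low — raise k to concentrate. Iterating converges to k ≈ 9.08.
Then θ = 17.9/(9.08−1) ≈ 2.22.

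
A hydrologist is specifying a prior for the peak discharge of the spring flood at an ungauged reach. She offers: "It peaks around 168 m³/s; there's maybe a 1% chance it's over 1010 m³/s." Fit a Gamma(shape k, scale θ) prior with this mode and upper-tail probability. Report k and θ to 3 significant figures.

Gamma(k,θ) with k>1 has mode (k−1)θ, so θ = 168/(k−1).
Need P(X < 1010) = 0.99 with θ tied to k this way. Start at k = 2, θ = 168: P(X<1010) ≈ 0.983.
Too low — raise k to concentrate. Iterating converges to k ≈ 2.15.
Then θ = 168/(2.15−1) ≈ 146.

k ≈ 2.15, θ ≈ 146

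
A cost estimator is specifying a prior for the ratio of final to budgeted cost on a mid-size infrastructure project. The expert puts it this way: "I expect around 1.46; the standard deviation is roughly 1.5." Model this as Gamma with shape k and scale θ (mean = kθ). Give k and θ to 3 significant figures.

k ≈ 0.947, θ ≈ 1.54

For Gamma(k, scale θ): mean = kθ, variance = kθ², so CV = 1/√k.
CV = SD/mean = 1.5/1.46 = 1.027, hence k = 1/CV² = 0.947.
Then θ = mean/k = 1.46/0.947 = 1.54.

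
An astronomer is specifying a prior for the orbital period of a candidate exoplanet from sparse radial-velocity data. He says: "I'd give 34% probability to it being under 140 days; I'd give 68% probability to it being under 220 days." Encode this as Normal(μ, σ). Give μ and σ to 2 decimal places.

μ = 177.49, σ = 90.89

The p-quantile of Normal(μ,σ) is μ + z_p·σ, with z_{0.34} = -0.4125 and z_{0.68} = 0.4677.
Eliminate σ: μ = (z₂·x₁ − z₁·x₂)/(z₂ − z₁) = (0.4677·140 − (-0.4125)·220)/0.8802 = 177.49.
Then σ = (x₂ − x₁)/(z₂ − z₁) = (220 − 140)/0.8802 = 90.89.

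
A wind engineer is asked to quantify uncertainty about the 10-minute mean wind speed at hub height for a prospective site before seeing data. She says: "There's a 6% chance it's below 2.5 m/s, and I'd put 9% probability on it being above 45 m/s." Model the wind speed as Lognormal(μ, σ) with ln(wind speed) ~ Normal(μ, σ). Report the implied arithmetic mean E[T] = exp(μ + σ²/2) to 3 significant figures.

E[T] ≈ 19.4 m/s

If T ~ Lognormal(μ,σ) then ln T ~ Normal(μ,σ), so the p-quantile of ln T is μ + z_p·σ.
ln(2.5) = 0.9163 and ln(45) = 3.807; z_{0.06} = -1.555, z_{0.91} = 1.341.
σ = (3.807 − 0.9163)/(1.341 − (-1.555)) = 0.998.
μ = 0.9163 − (-1.555)·0.998 = 2.468.
E[T] = exp(μ + σ²/2) = exp(2.468 + 0.4982) = 19.4 m/s.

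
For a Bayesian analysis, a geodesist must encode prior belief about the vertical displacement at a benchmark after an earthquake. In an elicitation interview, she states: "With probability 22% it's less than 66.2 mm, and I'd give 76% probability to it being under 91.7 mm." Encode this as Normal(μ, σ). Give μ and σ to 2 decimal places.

The p-quantile of Normal(μ,σ) is μ + z_p·σ, with z_{0.22} = -0.7722 and z_{0.76} = 0.7063.
Eliminate σ: μ = (z₂·x₁ − z₁·x₂)/(z₂ − z₁) = (0.7063·66.2 − (-0.7722)·91.7)/1.478 = 79.52.
Then σ = (x₂ − x₁)/(z₂ − z₁) = (91.7 − 66.2)/1.478 = 17.25.

μ = 79.52, σ = 17.25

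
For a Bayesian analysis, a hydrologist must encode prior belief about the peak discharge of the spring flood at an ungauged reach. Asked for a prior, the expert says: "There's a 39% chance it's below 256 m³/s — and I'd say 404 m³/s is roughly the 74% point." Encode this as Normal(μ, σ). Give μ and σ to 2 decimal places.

μ = 300.80, σ = 160.41

The p-quantile of Normal(μ,σ) is μ + z_p·σ, with z_{0.39} = -0.2793 and z_{0.74} = 0.6433.
Eliminate σ: μ = (z₂·x₁ − z₁·x₂)/(z₂ − z₁) = (0.6433·256 − (-0.2793)·404)/0.9227 = 300.80.
Then σ = (x₂ − x₁)/(z₂ − z₁) = (404 − 256)/0.9227 = 160.41.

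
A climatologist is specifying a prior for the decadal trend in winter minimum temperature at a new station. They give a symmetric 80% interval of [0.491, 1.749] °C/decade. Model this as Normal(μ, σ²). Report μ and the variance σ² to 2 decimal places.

μ = 1.12, σ² = 0.24

A symmetric 80% interval runs μ ± z·σ with z = 1.282.
Half-width = 0.629, so σ = 0.629/1.282 = 0.491 and σ² = 0.24.
μ is the interval midpoint, 1.12.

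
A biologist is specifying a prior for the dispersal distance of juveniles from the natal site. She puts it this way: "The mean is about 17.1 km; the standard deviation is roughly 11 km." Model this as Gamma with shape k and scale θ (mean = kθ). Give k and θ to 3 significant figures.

For Gamma(k, scale θ): mean = kθ, variance = kθ², so CV = 1/√k.
CV = SD/mean = 11/17.1 = 0.6433, hence k = 1/CV² = 2.42.
Then θ = mean/k = 17.1/2.42 = 7.08.

k ≈ 2.42, θ ≈ 7.08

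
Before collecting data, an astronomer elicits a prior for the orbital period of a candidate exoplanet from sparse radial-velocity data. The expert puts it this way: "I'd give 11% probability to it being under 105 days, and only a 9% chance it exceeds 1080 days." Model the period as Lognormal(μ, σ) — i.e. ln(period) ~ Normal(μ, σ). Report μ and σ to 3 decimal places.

If T ~ Lognormal(μ,σ) then ln T ~ Normal(μ,σ), so the p-quantile of ln T is μ + z_p·σ.
ln(105) = 4.654 and ln(1080) = 6.985; z_{0.11} = -1.227, z_{0.91} = 1.341.
σ = (6.985 − 4.654)/(1.341 − (-1.227)) = 0.908.
μ = 4.654 − (-1.227)·0.908 = 5.767.

μ ≈ 5.767, σ ≈ 0.908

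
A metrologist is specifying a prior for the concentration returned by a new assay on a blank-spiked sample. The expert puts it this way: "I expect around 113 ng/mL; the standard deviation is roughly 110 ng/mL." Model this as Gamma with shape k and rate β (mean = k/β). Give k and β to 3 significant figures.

k ≈ 1.06, β ≈ 0.00934

For Gamma(k, rate β): mean = k/β, variance = k/β², so CV = 1/√k.
CV = SD/mean = 110/113 = 0.9735, hence k = 1/CV² = 1.06.
Then β = k/mean = 1.06/113 = 0.00934.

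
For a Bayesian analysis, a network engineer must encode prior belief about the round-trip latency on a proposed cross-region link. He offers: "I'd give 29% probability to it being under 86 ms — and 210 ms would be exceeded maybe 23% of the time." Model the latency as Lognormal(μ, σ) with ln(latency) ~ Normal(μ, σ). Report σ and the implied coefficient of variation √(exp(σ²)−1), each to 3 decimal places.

σ ≈ 0.691, CV ≈ 0.782

If T ~ Lognormal(μ,σ) then ln T ~ Normal(μ,σ), so the p-quantile of ln T is μ + z_p·σ.
ln(86) = 4.454 and ln(210) = 5.347; z_{0.29} = -0.5534, z_{0.77} = 0.7388.
σ = (5.347 − 4.454)/(0.7388 − (-0.5534)) = 0.691.
μ = 4.454 − (-0.5534)·0.691 = 4.837.
CV = √(exp(σ²)−1) = √(exp(0.4773)−1) = 0.782.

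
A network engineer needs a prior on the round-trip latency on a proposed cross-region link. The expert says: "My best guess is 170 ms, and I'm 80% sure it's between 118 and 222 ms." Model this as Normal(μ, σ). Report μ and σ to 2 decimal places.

A symmetric 80% interval runs μ ± z·σ with z = 1.282.
Half-width = 52, so σ = 52/1.282 = 40.58.
μ is the stated best guess, 170.00.

μ = 170.00, σ = 40.58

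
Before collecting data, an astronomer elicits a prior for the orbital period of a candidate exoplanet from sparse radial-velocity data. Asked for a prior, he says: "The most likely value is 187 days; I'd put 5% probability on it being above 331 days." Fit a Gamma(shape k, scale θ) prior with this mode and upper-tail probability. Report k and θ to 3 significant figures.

Gamma(k,θ) with k>1 has mode (k−1)θ, so θ = 187/(k−1).
Need P(X < 331) = 0.95 with θ tied to k this way. Start at k = 2, θ = 187: P(X<331) ≈ 0.528.
Too low — raise k to concentrate. Iterating converges to k ≈ 9.55.
Then θ = 187/(9.55−1) ≈ 21.9.

k ≈ 9.55, θ ≈ 21.9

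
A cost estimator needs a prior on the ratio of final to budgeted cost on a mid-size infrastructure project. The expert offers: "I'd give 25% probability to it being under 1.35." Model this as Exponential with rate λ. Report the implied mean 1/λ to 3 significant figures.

mean ≈ 4.69

P(T < 1.35) = 1 − e^(−λ·1.35) = 0.25, so λ = −ln(1−0.25)/1.35 = −ln(0.75)/1.35 = 0.213.
Mean = 1/λ = 4.69.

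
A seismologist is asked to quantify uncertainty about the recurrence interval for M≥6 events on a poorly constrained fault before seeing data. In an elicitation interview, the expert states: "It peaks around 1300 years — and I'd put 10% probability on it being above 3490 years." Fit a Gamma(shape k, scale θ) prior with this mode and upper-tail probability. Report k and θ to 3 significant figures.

Gamma(k,θ) with k>1 has mode (k−1)θ, so θ = 1300/(k−1).
Need P(X < 3490) = 0.9 with θ tied to k this way. Start at k = 2, θ = 1300: P(X<3490) ≈ 0.749.
Too low — raise k to concentrate. Iterating converges to k ≈ 2.96.
Then θ = 1300/(2.96−1) ≈ 662.

k ≈ 2.96, θ ≈ 662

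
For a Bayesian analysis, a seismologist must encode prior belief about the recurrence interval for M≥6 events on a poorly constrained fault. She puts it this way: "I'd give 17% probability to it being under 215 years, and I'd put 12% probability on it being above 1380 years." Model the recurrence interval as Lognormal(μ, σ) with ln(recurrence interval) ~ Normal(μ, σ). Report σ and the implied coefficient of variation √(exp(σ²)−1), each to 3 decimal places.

If T ~ Lognormal(μ,σ) then ln T ~ Normal(μ,σ), so the p-quantile of ln T is μ + z_p·σ.
ln(215) = 5.371 and ln(1380) = 7.23; z_{0.17} = -0.9542, z_{0.88} = 1.175.
σ = (7.23 − 5.371)/(1.175 − (-0.9542)) = 0.873.
μ = 5.371 − (-0.9542)·0.873 = 6.204.
CV = √(exp(σ²)−1) = √(exp(0.7625)−1) = 1.069.

σ ≈ 0.873, CV ≈ 1.069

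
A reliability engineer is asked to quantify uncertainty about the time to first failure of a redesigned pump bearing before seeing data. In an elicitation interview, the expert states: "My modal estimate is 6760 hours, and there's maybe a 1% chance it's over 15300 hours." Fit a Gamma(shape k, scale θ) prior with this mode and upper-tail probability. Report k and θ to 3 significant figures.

k ≈ 8.18, θ ≈ 941

Gamma(k,θ) with k>1 has mode (k−1)θ, so θ = 6760/(k−1).
Need P(X < 15300) = 0.99 with θ tied to k this way. Start at k = 2, θ = 6760: P(X<15300) ≈ 0.661.
Too low — raise k to concentrate. Iterating converges to k ≈ 8.18.
Then θ = 6760/(8.18−1) ≈ 941.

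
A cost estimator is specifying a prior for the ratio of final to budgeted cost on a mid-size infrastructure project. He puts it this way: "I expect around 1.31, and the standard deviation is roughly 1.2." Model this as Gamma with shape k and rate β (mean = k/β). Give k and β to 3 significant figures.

For Gamma(k, rate β): mean = k/β, variance = k/β², so CV = 1/√k.
CV = SD/mean = 1.2/1.31 = 0.916, hence k = 1/CV² = 1.19.
Then β = k/mean = 1.19/1.31 = 0.91.

k ≈ 1.19, β ≈ 0.91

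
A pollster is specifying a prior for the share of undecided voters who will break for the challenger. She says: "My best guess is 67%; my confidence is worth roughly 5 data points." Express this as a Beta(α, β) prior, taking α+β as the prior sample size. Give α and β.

Under the effective-sample-size interpretation, Beta(α, β) has prior mean α/(α+β) and prior sample size α+β.
So α+β = 5 and α/(α+β) = 0.67, giving α = 0.67·5 = 3.35 and β = 5 − 3.35 = 1.65.

α = 3.35, β = 1.65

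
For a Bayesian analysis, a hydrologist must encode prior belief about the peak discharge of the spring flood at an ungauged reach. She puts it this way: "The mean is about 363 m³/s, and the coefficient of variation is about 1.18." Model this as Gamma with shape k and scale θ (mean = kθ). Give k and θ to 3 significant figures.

k ≈ 0.718, θ ≈ 505

For Gamma(k, scale θ): mean = kθ, variance = kθ², so CV = 1/√k.
CV = 1.18, hence k = 1/CV² = 0.718.
Then θ = mean/k = 363/0.718 = 505.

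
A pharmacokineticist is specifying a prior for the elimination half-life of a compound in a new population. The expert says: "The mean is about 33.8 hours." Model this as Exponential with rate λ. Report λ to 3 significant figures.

Exponential mean = 1/λ, so λ = 1/33.8 = 0.0296.

λ ≈ 0.0296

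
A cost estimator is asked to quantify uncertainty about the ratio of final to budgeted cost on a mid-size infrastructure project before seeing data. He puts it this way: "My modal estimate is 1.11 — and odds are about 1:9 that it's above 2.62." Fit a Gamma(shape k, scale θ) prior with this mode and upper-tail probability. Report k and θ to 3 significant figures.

Gamma(k,θ) with k>1 has mode (k−1)θ, so θ = 1.11/(k−1).
Need P(X < 2.62) = 0.9 with θ tied to k this way. Start at k = 2, θ = 1.11: P(X<2.62) ≈ 0.683.
Too low — raise k to concentrate. Iterating converges to k ≈ 3.61.
Then θ = 1.11/(3.61−1) ≈ 0.426.

k ≈ 3.61, θ ≈ 0.426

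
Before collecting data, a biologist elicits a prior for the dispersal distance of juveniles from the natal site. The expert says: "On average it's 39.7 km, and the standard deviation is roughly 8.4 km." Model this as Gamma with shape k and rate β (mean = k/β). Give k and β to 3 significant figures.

For Gamma(k, rate β): mean = k/β, variance = k/β², so CV = 1/√k.
CV = SD/mean = 8.4/39.7 = 0.2116, hence k = 1/CV² = 22.3.
Then β = k/mean = 22.3/39.7 = 0.563.

k ≈ 22.3, β ≈ 0.563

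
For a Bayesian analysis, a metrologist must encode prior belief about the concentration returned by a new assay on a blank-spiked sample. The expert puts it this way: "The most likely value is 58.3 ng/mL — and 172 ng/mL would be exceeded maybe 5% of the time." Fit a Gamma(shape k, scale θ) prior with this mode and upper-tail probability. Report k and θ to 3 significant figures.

k ≈ 3.27, θ ≈ 25.7

Gamma(k,θ) with k>1 has mode (k−1)θ, so θ = 58.3/(k−1).
Need P(X < 172) = 0.95 with θ tied to k this way. Start at k = 2, θ = 58.3: P(X<172) ≈ 0.793.
Too low — raise k to concentrate. Iterating converges to k ≈ 3.27.
Then θ = 58.3/(3.27−1) ≈ 25.7.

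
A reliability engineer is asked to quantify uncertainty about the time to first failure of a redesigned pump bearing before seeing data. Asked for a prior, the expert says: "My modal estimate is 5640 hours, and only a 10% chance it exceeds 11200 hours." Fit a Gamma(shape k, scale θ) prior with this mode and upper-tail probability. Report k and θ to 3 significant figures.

k ≈ 5.07, θ ≈ 1380

Gamma(k,θ) with k>1 has mode (k−1)θ, so θ = 5640/(k−1).
Need P(X < 11200) = 0.9 with θ tied to k this way. Start at k = 2, θ = 5640: P(X<11200) ≈ 0.590.
Too low — raise k to concentrate. Iterating converges to k ≈ 5.07.
Then θ = 5640/(5.07−1) ≈ 1380.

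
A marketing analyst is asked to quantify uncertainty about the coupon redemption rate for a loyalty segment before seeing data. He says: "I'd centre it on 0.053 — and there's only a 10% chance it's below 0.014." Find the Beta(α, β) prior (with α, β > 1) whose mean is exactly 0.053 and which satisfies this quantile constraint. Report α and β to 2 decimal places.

α ≈ 1.92, β ≈ 34.25

With mean 0.053 fixed, write α = 0.053s, β = 0.947s where s = α+β.
Need P(θ < 0.014) = 0.1 under Beta(0.053s, 0.947s). Normal approximation: (q−m)/√(m(1−m)/s) ≈ z_{0.1} = -1.28, so s ≈ 0.053·0.947·(-1.28)²/(0.014−0.053)² = 54.2.
At s = 54.2: P(θ<0.014) ≈ 0.048. Adjusting to match 0.1 gives s ≈ 36.17.
So α = 0.053·36.17 ≈ 1.92, β = 0.947·36.17 ≈ 34.25.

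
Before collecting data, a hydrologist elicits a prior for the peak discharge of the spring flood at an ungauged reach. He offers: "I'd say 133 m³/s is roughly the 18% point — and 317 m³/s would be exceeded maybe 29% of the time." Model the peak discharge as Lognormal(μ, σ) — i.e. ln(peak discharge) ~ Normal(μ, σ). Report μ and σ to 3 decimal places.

μ ≈ 5.432, σ ≈ 0.591

If T ~ Lognormal(μ,σ) then ln T ~ Normal(μ,σ), so the p-quantile of ln T is μ + z_p·σ.
ln(133) = 4.89 and ln(317) = 5.759; z_{0.18} = -0.9154, z_{0.71} = 0.5534.
σ = (5.759 − 4.89)/(0.5534 − (-0.9154)) = 0.591.
μ = 4.89 − (-0.9154)·0.591 = 5.432.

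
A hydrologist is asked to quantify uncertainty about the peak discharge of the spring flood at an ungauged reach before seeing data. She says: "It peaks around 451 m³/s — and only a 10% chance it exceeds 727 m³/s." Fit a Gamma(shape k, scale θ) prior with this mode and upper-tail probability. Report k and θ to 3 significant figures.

Gamma(k,θ) with k>1 has mode (k−1)θ, so θ = 451/(k−1).
Need P(X < 727) = 0.9 with θ tied to k this way. Start at k = 2, θ = 451: P(X<727) ≈ 0.479.
Too low — raise k to concentrate. Iterating converges to k ≈ 9.25.
Then θ = 451/(9.25−1) ≈ 54.7.

k ≈ 9.25, θ ≈ 54.7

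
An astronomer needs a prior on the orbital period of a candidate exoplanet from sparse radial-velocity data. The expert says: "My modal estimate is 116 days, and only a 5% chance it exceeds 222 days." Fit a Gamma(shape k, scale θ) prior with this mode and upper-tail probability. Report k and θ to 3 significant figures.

Gamma(k,θ) with k>1 has mode (k−1)θ, so θ = 116/(k−1).
Need P(X < 222) = 0.95 with θ tied to k this way. Start at k = 2, θ = 116: P(X<222) ≈ 0.570.
Too low — raise k to concentrate. Iterating converges to k ≈ 7.6.
Then θ = 116/(7.6−1) ≈ 17.6.

k ≈ 7.6, θ ≈ 17.6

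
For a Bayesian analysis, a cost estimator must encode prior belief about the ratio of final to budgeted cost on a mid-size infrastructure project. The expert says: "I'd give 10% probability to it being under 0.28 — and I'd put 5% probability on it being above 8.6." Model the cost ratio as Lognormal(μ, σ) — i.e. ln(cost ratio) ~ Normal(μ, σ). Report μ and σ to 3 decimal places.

If T ~ Lognormal(μ,σ) then ln T ~ Normal(μ,σ), so the p-quantile of ln T is μ + z_p·σ.
ln(0.28) = -1.273 and ln(8.6) = 2.152; z_{0.1} = -1.282, z_{0.95} = 1.645.
σ = (2.152 − -1.273)/(1.645 − (-1.282)) = 1.170.
μ = -1.273 − (-1.282)·1.170 = 0.227.

μ ≈ 0.227, σ ≈ 1.170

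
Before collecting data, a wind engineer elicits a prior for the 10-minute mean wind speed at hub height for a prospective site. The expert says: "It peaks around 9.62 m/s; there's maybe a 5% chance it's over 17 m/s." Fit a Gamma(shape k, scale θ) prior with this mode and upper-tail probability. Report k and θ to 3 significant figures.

k ≈ 9.6, θ ≈ 1.12

Gamma(k,θ) with k>1 has mode (k−1)θ, so θ = 9.62/(k−1).
Need P(X < 17) = 0.95 with θ tied to k this way. Start at k = 2, θ = 9.62: P(X<17) ≈ 0.527.
Too low — raise k to concentrate. Iterating converges to k ≈ 9.6.
Then θ = 9.62/(9.6−1) ≈ 1.12.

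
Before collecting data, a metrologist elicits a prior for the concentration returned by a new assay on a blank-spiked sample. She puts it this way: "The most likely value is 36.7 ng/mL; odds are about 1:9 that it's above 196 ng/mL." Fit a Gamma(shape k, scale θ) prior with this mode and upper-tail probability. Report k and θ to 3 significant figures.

k ≈ 1.62, θ ≈ 59.1

Gamma(k,θ) with k>1 has mode (k−1)θ, so θ = 36.7/(k−1).
Need P(X < 196) = 0.9 with θ tied to k this way. Start at k = 2, θ = 36.7: P(X<196) ≈ 0.970.
Too high — lower k to spread out. Iterating converges to k ≈ 1.62.
Then θ = 36.7/(1.62−1) ≈ 59.1.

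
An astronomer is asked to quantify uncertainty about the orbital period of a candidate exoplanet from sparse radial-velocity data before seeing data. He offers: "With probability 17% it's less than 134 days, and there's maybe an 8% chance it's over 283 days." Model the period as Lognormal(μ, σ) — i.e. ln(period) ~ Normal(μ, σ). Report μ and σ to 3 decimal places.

μ ≈ 5.200, σ ≈ 0.317

If T ~ Lognormal(μ,σ) then ln T ~ Normal(μ,σ), so the p-quantile of ln T is μ + z_p·σ.
ln(134) = 4.898 and ln(283) = 5.645; z_{0.17} = -0.9542, z_{0.92} = 1.405.
σ = (5.645 − 4.898)/(1.405 − (-0.9542)) = 0.317.
μ = 4.898 − (-0.9542)·0.317 = 5.200.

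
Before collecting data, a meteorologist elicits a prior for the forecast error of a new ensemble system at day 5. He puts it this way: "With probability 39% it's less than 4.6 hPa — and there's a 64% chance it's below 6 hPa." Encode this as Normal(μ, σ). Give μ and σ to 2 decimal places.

The p-quantile of Normal(μ,σ) is μ + z_p·σ, with z_{0.39} = -0.2793 and z_{0.64} = 0.3585.
Eliminate σ: μ = (z₂·x₁ − z₁·x₂)/(z₂ − z₁) = (0.3585·4.6 − (-0.2793)·6)/0.6378 = 5.21.
Then σ = (x₂ − x₁)/(z₂ − z₁) = (6 − 4.6)/0.6378 = 2.20.

μ = 5.21, σ = 2.20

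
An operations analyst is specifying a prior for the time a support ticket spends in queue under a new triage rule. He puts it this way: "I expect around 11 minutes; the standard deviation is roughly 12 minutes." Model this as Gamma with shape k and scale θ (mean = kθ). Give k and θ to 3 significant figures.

For Gamma(k, scale θ): mean = kθ, variance = kθ², so CV = 1/√k.
CV = SD/mean = 12/11 = 1.091, hence k = 1/CV² = 0.84.
Then θ = mean/k = 11/0.84 = 13.1.

k ≈ 0.84, θ ≈ 13.1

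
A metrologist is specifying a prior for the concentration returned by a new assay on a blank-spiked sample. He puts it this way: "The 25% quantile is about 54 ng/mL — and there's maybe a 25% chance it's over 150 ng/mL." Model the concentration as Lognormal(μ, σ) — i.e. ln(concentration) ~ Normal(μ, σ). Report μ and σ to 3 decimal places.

μ ≈ 4.500, σ ≈ 0.757

If T ~ Lognormal(μ,σ) then ln T ~ Normal(μ,σ), so the p-quantile of ln T is μ + z_p·σ.
ln(54) = 3.989 and ln(150) = 5.011; z_{0.25} = -0.6745, z_{0.75} = 0.6745.
σ = (5.011 − 3.989)/(0.6745 − (-0.6745)) = 0.757.
μ = 3.989 − (-0.6745)·0.757 = 4.500.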